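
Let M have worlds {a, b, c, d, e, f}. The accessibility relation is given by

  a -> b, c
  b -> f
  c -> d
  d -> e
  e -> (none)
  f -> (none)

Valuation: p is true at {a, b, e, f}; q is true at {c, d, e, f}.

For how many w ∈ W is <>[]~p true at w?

3

a: successors {b, c}; []~p there: b:F, c:T. ✓
b: successors {f}; []~p there: f:T. ✓
c: successors {d}; []~p there: d:F. ✗
d: successors {e}; []~p there: e:T. ✓
e: no successors, so <>[]~p fails. ✗
f: no successors, so <>[]~p fails. ✗
Satisfying worlds: {a, b, d}.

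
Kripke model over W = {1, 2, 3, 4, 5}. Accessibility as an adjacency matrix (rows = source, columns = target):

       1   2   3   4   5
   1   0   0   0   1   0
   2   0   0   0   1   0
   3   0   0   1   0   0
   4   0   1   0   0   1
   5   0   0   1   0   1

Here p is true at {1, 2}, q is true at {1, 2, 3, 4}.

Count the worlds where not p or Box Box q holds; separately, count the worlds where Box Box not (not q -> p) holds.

3 and 0

For not p or Box Box q:
1: not p is F, Box Box q is F. ✗
2: not p is F, Box Box q is F. ✗
3: not p is T, Box Box q is T. ✓
4: not p is T, Box Box q is F. ✓
5: not p is T, Box Box q is F. ✓
— 3 worlds.
For Box Box not (not q -> p):
1: successors {4}; Box not (not q -> p) there: 4:F. ✗
2: successors {4}; Box not (not q -> p) there: 4:F. ✗
3: successors {3}; Box not (not q -> p) there: 3:F. ✗
4: successors {2, 5}; Box not (not q -> p) there: 2:F, 5:F. ✗
5: successors {3, 5}; Box not (not q -> p) there: 3:F, 5:F. ✗
— 0 worlds.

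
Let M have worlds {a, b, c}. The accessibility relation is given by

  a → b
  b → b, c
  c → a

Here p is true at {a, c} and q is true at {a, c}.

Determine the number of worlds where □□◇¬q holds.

a: successors {b}; □◇¬q there: b:F. ✗
b: successors {b, c}; □◇¬q there: b:F, c:T. ✗
c: successors {a}; □◇¬q there: a:T. ✓
Satisfying worlds: {c}.

1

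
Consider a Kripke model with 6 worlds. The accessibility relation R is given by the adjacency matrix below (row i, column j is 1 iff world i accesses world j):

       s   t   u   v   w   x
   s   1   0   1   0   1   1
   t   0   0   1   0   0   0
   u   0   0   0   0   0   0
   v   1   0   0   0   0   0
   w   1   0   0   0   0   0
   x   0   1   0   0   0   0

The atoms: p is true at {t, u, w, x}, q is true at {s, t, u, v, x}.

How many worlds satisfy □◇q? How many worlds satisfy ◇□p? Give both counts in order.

For □◇q:
s: successors {s, u, w, x}; ◇q there: s:T, u:F, w:T, x:T. ✗
t: successors {u}; ◇q there: u:F. ✗
u: no successors, so □◇q holds vacuously. ✓
v: successors {s}; ◇q there: s:T. ✓
w: successors {s}; ◇q there: s:T. ✓
x: successors {t}; ◇q there: t:T. ✓
— 4 worlds.
For ◇□p:
s: successors {s, u, w, x}; □p there: s:F, u:T, w:F, x:T. ✓
t: successors {u}; □p there: u:T. ✓
u: no successors, so ◇□p fails. ✗
v: successors {s}; □p there: s:F. ✗
w: successors {s}; □p there: s:F. ✗
x: successors {t}; □p there: t:T. ✓
— 3 worlds.

4 and 3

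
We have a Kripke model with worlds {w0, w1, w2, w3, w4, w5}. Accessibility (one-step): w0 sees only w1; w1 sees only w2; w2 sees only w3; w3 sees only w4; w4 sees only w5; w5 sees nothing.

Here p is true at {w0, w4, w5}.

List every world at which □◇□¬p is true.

{w0, w3, w5}

w0: successors {w1}; ◇□¬p there: w1:T. ✓
w1: successors {w2}; ◇□¬p there: w2:F. ✗
w2: successors {w3}; ◇□¬p there: w3:F. ✗
w3: successors {w4}; ◇□¬p there: w4:T. ✓
w4: successors {w5}; ◇□¬p there: w5:F. ✗
w5: no successors, so □◇□¬p holds vacuously. ✓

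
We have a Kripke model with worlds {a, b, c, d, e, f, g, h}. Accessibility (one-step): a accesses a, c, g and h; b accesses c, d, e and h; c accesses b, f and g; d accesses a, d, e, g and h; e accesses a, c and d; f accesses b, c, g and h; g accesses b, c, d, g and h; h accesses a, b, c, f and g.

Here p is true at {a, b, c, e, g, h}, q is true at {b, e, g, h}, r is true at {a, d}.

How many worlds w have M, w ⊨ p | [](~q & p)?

a: p is T, [](~q & p) is F. ✓
b: p is T, [](~q & p) is F. ✓
c: p is T, [](~q & p) is F. ✓
d: p is F, [](~q & p) is F. ✗
e: p is T, [](~q & p) is F. ✓
f: p is F, [](~q & p) is F. ✗
g: p is T, [](~q & p) is F. ✓
h: p is T, [](~q & p) is F. ✓
Satisfying worlds: {a, b, c, e, g, h}.

6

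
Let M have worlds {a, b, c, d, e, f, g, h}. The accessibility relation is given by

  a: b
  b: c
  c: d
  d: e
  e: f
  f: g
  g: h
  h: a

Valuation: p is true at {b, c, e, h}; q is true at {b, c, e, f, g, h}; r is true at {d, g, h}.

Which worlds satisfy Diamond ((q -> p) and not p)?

{c, h}

a: successors {b}; (q -> p) and not p there: b:F. ✗
b: successors {c}; (q -> p) and not p there: c:F. ✗
c: successors {d}; (q -> p) and not p there: d:T. ✓
d: successors {e}; (q -> p) and not p there: e:F. ✗
e: successors {f}; (q -> p) and not p there: f:F. ✗
f: successors {g}; (q -> p) and not p there: g:F. ✗
g: successors {h}; (q -> p) and not p there: h:F. ✗
h: successors {a}; (q -> p) and not p there: a:T. ✓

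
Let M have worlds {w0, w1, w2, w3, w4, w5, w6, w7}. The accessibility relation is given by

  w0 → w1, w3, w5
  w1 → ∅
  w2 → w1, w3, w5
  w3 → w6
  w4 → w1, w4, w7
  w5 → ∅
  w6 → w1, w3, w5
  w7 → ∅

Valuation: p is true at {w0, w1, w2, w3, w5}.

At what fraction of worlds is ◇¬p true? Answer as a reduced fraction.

w0: successors {w1, w3, w5}; ¬p there: w1:F, w3:F, w5:F. ✗
w1: no successors, so ◇¬p fails. ✗
w2: successors {w1, w3, w5}; ¬p there: w1:F, w3:F, w5:F. ✗
w3: successors {w6}; ¬p there: w6:T. ✓
w4: successors {w1, w4, w7}; ¬p there: w1:F, w4:T, w7:T. ✓
w5: no successors, so ◇¬p fails. ✗
w6: successors {w1, w3, w5}; ¬p there: w1:F, w3:F, w5:F. ✗
w7: no successors, so ◇¬p fails. ✗
That's 2 of 8 worlds, so 2/8 = 1/4.

1/4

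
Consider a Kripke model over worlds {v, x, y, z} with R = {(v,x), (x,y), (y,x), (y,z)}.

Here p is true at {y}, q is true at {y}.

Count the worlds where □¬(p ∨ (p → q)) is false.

v: successors {x}; ¬(p ∨ (p → q)) there: x:F. ✗
x: successors {y}; ¬(p ∨ (p → q)) there: y:F. ✗
y: successors {x, z}; ¬(p ∨ (p → q)) there: x:F, z:F. ✗
z: no successors, so □¬(p ∨ (p → q)) holds vacuously. ✓
Satisfying worlds: {z}.
So □¬(p ∨ (p → q)) fails at the other 3 worlds.

3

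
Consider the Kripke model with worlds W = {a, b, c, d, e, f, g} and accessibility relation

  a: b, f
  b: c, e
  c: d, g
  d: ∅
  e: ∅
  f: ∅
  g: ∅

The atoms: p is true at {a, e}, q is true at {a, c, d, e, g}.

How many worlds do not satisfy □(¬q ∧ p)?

3

a: successors {b, f}; ¬q ∧ p there: b:F, f:F. ✗
b: successors {c, e}; ¬q ∧ p there: c:F, e:F. ✗
c: successors {d, g}; ¬q ∧ p there: d:F, g:F. ✗
d: no successors, so □(¬q ∧ p) holds vacuously. ✓
e: no successors, so □(¬q ∧ p) holds vacuously. ✓
f: no successors, so □(¬q ∧ p) holds vacuously. ✓
g: no successors, so □(¬q ∧ p) holds vacuously. ✓
Satisfying worlds: {d, e, f, g}.
So □(¬q ∧ p) fails at the other 3 worlds.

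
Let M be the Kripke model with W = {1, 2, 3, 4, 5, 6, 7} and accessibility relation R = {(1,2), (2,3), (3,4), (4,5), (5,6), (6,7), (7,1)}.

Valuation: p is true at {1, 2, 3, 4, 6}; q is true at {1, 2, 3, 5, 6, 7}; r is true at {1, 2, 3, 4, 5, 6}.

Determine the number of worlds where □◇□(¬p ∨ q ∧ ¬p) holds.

1: successors {2}; ◇□(¬p ∨ q ∧ ¬p) there: 2:F. ✗
2: successors {3}; ◇□(¬p ∨ q ∧ ¬p) there: 3:T. ✓
3: successors {4}; ◇□(¬p ∨ q ∧ ¬p) there: 4:F. ✗
4: successors {5}; ◇□(¬p ∨ q ∧ ¬p) there: 5:T. ✓
5: successors {6}; ◇□(¬p ∨ q ∧ ¬p) there: 6:F. ✗
6: successors {7}; ◇□(¬p ∨ q ∧ ¬p) there: 7:F. ✗
7: successors {1}; ◇□(¬p ∨ q ∧ ¬p) there: 1:F. ✗
Satisfying worlds: {2, 4}.

2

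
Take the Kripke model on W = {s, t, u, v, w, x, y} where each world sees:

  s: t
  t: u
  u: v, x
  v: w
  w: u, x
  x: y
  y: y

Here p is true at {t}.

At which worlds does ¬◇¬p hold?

s: ◇¬p is F. ✓
t: ◇¬p is T. ✗
u: ◇¬p is T. ✗
v: ◇¬p is T. ✗
w: ◇¬p is T. ✗
x: ◇¬p is T. ✗
y: ◇¬p is T. ✗

{s}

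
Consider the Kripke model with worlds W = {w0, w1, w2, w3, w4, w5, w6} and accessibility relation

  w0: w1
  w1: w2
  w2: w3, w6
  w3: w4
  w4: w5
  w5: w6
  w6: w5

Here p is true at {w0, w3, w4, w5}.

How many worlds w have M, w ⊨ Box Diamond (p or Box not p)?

4

w0: successors {w1}; Diamond (p or Box not p) there: w1:F. ✗
w1: successors {w2}; Diamond (p or Box not p) there: w2:T. ✓
w2: successors {w3, w6}; Diamond (p or Box not p) there: w3:T, w6:T. ✓
w3: successors {w4}; Diamond (p or Box not p) there: w4:T. ✓
w4: successors {w5}; Diamond (p or Box not p) there: w5:F. ✗
w5: successors {w6}; Diamond (p or Box not p) there: w6:T. ✓
w6: successors {w5}; Diamond (p or Box not p) there: w5:F. ✗
Satisfying worlds: {w1, w2, w3, w5}.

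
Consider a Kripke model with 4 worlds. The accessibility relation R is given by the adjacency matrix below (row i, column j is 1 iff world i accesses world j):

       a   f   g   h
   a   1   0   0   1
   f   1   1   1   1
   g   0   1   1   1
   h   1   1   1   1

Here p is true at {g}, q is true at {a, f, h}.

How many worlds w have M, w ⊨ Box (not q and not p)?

0

a: successors {a, h}; not q and not p there: a:F, h:F. ✗
f: successors {a, f, g, h}; not q and not p there: a:F, f:F, g:F, h:F. ✗
g: successors {f, g, h}; not q and not p there: f:F, g:F, h:F. ✗
h: successors {a, f, g, h}; not q and not p there: a:F, f:F, g:F, h:F. ✗
Satisfying worlds: ∅.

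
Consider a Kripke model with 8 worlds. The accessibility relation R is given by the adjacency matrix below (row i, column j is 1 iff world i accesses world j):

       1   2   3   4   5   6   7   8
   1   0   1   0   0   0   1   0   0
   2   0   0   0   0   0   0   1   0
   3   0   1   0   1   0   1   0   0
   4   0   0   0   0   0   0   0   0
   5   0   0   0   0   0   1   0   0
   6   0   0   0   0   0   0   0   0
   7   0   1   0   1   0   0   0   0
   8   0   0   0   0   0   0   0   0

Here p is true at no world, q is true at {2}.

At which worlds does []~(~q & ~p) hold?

{4, 6, 8}

1: successors {2, 6}; ~(~q & ~p) there: 2:T, 6:F. ✗
2: successors {7}; ~(~q & ~p) there: 7:F. ✗
3: successors {2, 4, 6}; ~(~q & ~p) there: 2:T, 4:F, 6:F. ✗
4: no successors, so []~(~q & ~p) holds vacuously. ✓
5: successors {6}; ~(~q & ~p) there: 6:F. ✗
6: no successors, so []~(~q & ~p) holds vacuously. ✓
7: successors {2, 4}; ~(~q & ~p) there: 2:T, 4:F. ✗
8: no successors, so []~(~q & ~p) holds vacuously. ✓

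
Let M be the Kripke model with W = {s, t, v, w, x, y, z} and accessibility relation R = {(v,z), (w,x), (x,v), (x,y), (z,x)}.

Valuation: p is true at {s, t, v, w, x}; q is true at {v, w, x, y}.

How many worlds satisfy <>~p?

2

s: no successors, so <>~p fails. ✗
t: no successors, so <>~p fails. ✗
v: successors {z}; ~p there: z:T. ✓
w: successors {x}; ~p there: x:F. ✗
x: successors {v, y}; ~p there: v:F, y:T. ✓
y: no successors, so <>~p fails. ✗
z: successors {x}; ~p there: x:F. ✗
Satisfying worlds: {v, x}.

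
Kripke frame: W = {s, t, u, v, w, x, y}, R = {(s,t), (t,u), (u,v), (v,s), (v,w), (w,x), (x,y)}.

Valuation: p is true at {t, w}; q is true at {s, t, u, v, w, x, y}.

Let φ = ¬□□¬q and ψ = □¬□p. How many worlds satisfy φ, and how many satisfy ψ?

For ¬□□¬q:
s: □□¬q is F. ✓
t: □□¬q is F. ✓
u: □□¬q is F. ✓
v: □□¬q is F. ✓
w: □□¬q is F. ✓
x: □□¬q is T. ✗
y: □□¬q is T. ✗
— 5 worlds.
For □¬□p:
s: successors {t}; ¬□p there: t:T. ✓
t: successors {u}; ¬□p there: u:T. ✓
u: successors {v}; ¬□p there: v:T. ✓
v: successors {s, w}; ¬□p there: s:F, w:T. ✗
w: successors {x}; ¬□p there: x:T. ✓
x: successors {y}; ¬□p there: y:F. ✗
y: no successors, so □¬□p holds vacuously. ✓
— 5 worlds.

5 and 5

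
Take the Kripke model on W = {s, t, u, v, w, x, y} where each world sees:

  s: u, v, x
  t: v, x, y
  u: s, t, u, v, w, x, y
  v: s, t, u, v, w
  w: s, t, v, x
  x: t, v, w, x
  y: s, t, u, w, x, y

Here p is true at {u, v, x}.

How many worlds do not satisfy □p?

6

s: successors {u, v, x}; p there: u:T, v:T, x:T. ✓
t: successors {v, x, y}; p there: v:T, x:T, y:F. ✗
u: successors {s, t, u, v, w, x, y}; p there: s:F, t:F, u:T, v:T, w:F, x:T, y:F. ✗
v: successors {s, t, u, v, w}; p there: s:F, t:F, u:T, v:T, w:F. ✗
w: successors {s, t, v, x}; p there: s:F, t:F, v:T, x:T. ✗
x: successors {t, v, w, x}; p there: t:F, v:T, w:F, x:T. ✗
y: successors {s, t, u, w, x, y}; p there: s:F, t:F, u:T, w:F, x:T, y:F. ✗
Satisfying worlds: {s}.
So □p fails at the other 6 worlds.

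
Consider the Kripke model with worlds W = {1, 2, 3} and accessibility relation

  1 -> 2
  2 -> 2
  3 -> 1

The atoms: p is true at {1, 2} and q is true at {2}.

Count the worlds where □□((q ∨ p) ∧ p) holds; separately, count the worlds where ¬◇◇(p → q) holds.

For □□((q ∨ p) ∧ p):
1: successors {2}; □((q ∨ p) ∧ p) there: 2:T. ✓
2: successors {2}; □((q ∨ p) ∧ p) there: 2:T. ✓
3: successors {1}; □((q ∨ p) ∧ p) there: 1:T. ✓
— 3 worlds.
For ¬◇◇(p → q):
1: ◇◇(p → q) is T. ✗
2: ◇◇(p → q) is T. ✗
3: ◇◇(p → q) is T. ✗
— 0 worlds.

3 and 0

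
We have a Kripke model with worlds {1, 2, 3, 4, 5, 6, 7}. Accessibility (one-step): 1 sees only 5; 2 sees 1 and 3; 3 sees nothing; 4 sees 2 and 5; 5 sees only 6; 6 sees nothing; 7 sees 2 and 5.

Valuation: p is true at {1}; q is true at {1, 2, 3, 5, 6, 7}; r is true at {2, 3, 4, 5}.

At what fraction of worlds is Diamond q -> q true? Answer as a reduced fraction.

1: Diamond q is T, q is T. ✓
2: Diamond q is T, q is T. ✓
3: Diamond q is F, q is T. ✓
4: Diamond q is T, q is F. ✗
5: Diamond q is T, q is T. ✓
6: Diamond q is F, q is T. ✓
7: Diamond q is T, q is T. ✓
That's 6 of 7 worlds, so 6/7.

6/7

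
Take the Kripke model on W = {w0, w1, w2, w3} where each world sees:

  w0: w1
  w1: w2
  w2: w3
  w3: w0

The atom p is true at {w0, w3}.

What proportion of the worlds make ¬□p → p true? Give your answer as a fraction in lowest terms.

3/4

w0: ¬□p is T, p is T. ✓
w1: ¬□p is T, p is F. ✗
w2: ¬□p is F, p is F. ✓
w3: ¬□p is F, p is T. ✓
That's 3 of 4 worlds, so 3/4.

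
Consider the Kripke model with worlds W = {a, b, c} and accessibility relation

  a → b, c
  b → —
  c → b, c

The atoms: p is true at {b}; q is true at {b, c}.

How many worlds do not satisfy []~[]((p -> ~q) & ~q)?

2

a: successors {b, c}; ~[]((p -> ~q) & ~q) there: b:F, c:T. ✗
b: no successors, so []~[]((p -> ~q) & ~q) holds vacuously. ✓
c: successors {b, c}; ~[]((p -> ~q) & ~q) there: b:F, c:T. ✗
Satisfying worlds: {b}.
So []~[]((p -> ~q) & ~q) fails at the other 2 worlds.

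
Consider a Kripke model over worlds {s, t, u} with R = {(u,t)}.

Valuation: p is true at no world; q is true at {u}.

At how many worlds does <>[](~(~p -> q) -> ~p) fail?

s: no successors, so <>[](~(~p -> q) -> ~p) fails. ✗
t: no successors, so <>[](~(~p -> q) -> ~p) fails. ✗
u: successors {t}; [](~(~p -> q) -> ~p) there: t:T. ✓
Satisfying worlds: {u}.
So <>[](~(~p -> q) -> ~p) fails at the other 2 worlds.

2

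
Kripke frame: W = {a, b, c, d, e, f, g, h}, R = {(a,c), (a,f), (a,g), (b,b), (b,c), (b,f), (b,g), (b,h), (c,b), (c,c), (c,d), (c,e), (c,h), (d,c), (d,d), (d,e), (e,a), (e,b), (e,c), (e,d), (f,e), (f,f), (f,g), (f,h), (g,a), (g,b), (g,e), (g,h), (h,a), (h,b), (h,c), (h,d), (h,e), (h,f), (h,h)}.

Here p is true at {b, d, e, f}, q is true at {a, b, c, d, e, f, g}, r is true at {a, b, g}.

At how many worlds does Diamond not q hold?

a: successors {c, f, g}; not q there: c:F, f:F, g:F. ✗
b: successors {b, c, f, g, h}; not q there: b:F, c:F, f:F, g:F, h:T. ✓
c: successors {b, c, d, e, h}; not q there: b:F, c:F, d:F, e:F, h:T. ✓
d: successors {c, d, e}; not q there: c:F, d:F, e:F. ✗
e: successors {a, b, c, d}; not q there: a:F, b:F, c:F, d:F. ✗
f: successors {e, f, g, h}; not q there: e:F, f:F, g:F, h:T. ✓
g: successors {a, b, e, h}; not q there: a:F, b:F, e:F, h:T. ✓
h: successors {a, b, c, d, e, f, h}; not q there: a:F, b:F, c:F, d:F, e:F, f:F, h:T. ✓
Satisfying worlds: {b, c, f, g, h}.

5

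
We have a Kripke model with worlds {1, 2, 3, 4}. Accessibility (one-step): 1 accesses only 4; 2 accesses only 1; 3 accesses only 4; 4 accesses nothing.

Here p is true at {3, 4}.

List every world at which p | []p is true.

{1, 3, 4}

1: p is F, []p is T. ✓
2: p is F, []p is F. ✗
3: p is T, []p is T. ✓
4: p is T, []p is T. ✓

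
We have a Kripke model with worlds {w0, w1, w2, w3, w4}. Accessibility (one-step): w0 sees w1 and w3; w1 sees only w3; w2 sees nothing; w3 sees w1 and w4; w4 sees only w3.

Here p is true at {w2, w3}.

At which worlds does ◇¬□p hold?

{w0, w1, w4}

w0: successors {w1, w3}; ¬□p there: w1:F, w3:T. ✓
w1: successors {w3}; ¬□p there: w3:T. ✓
w2: no successors, so ◇¬□p fails. ✗
w3: successors {w1, w4}; ¬□p there: w1:F, w4:F. ✗
w4: successors {w3}; ¬□p there: w3:T. ✓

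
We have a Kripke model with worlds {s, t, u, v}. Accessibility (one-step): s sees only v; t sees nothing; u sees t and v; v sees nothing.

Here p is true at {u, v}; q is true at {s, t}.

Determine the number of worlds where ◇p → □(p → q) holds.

2

s: ◇p is T, □(p → q) is F. ✗
t: ◇p is F, □(p → q) is T. ✓
u: ◇p is T, □(p → q) is F. ✗
v: ◇p is F, □(p → q) is T. ✓
Satisfying worlds: {t, v}.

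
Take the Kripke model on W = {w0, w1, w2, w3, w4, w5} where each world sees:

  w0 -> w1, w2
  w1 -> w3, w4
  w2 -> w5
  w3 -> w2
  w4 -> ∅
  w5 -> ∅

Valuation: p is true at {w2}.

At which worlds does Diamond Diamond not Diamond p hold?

{w0, w1, w3}

w0: successors {w1, w2}; Diamond not Diamond p there: w1:T, w2:T. ✓
w1: successors {w3, w4}; Diamond not Diamond p there: w3:T, w4:F. ✓
w2: successors {w5}; Diamond not Diamond p there: w5:F. ✗
w3: successors {w2}; Diamond not Diamond p there: w2:T. ✓
w4: no successors, so Diamond Diamond not Diamond p fails. ✗
w5: no successors, so Diamond Diamond not Diamond p fails. ✗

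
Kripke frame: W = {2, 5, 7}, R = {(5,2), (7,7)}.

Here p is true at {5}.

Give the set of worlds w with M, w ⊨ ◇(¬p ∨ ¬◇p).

2: no successors, so ◇(¬p ∨ ¬◇p) fails. ✗
5: successors {2}; ¬p ∨ ¬◇p there: 2:T. ✓
7: successors {7}; ¬p ∨ ¬◇p there: 7:T. ✓

{5, 7}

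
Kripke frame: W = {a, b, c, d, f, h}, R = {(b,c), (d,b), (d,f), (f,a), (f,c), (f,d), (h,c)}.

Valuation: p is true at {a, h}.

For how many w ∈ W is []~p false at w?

a: no successors, so []~p holds vacuously. ✓
b: successors {c}; ~p there: c:T. ✓
c: no successors, so []~p holds vacuously. ✓
d: successors {b, f}; ~p there: b:T, f:T. ✓
f: successors {a, c, d}; ~p there: a:F, c:T, d:T. ✗
h: successors {c}; ~p there: c:T. ✓
Satisfying worlds: {a, b, c, d, h}.
So []~p fails at the other 1 world.

1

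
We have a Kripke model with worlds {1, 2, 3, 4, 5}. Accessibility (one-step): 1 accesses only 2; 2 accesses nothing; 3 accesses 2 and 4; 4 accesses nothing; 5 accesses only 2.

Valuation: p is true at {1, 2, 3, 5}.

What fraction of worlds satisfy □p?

4/5

1: successors {2}; p there: 2:T. ✓
2: no successors, so □p holds vacuously. ✓
3: successors {2, 4}; p there: 2:T, 4:F. ✗
4: no successors, so □p holds vacuously. ✓
5: successors {2}; p there: 2:T. ✓
That's 4 of 5 worlds, so 4/5.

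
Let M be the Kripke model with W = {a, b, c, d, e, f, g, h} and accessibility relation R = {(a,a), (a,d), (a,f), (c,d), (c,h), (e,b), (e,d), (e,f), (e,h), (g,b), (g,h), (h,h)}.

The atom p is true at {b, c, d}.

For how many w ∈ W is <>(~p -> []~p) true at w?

a: successors {a, d, f}; ~p -> []~p there: a:F, d:T, f:T. ✓
b: no successors, so <>(~p -> []~p) fails. ✗
c: successors {d, h}; ~p -> []~p there: d:T, h:T. ✓
d: no successors, so <>(~p -> []~p) fails. ✗
e: successors {b, d, f, h}; ~p -> []~p there: b:T, d:T, f:T, h:T. ✓
f: no successors, so <>(~p -> []~p) fails. ✗
g: successors {b, h}; ~p -> []~p there: b:T, h:T. ✓
h: successors {h}; ~p -> []~p there: h:T. ✓
Satisfying worlds: {a, c, e, g, h}.

5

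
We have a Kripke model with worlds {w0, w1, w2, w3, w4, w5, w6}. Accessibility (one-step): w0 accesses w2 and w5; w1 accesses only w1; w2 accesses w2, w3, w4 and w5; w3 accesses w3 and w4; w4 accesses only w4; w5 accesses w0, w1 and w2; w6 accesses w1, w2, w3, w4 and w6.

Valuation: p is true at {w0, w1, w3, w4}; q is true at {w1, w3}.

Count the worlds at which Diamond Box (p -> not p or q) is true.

3

w0: successors {w2, w5}; Box (p -> not p or q) there: w2:F, w5:F. ✗
w1: successors {w1}; Box (p -> not p or q) there: w1:T. ✓
w2: successors {w2, w3, w4, w5}; Box (p -> not p or q) there: w2:F, w3:F, w4:F, w5:F. ✗
w3: successors {w3, w4}; Box (p -> not p or q) there: w3:F, w4:F. ✗
w4: successors {w4}; Box (p -> not p or q) there: w4:F. ✗
w5: successors {w0, w1, w2}; Box (p -> not p or q) there: w0:T, w1:T, w2:F. ✓
w6: successors {w1, w2, w3, w4, w6}; Box (p -> not p or q) there: w1:T, w2:F, w3:F, w4:F, w6:F. ✓
Satisfying worlds: {w1, w5, w6}.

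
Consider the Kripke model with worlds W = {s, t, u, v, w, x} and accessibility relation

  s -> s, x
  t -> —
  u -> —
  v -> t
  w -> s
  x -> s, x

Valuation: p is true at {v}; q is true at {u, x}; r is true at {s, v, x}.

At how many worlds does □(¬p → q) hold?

s: successors {s, x}; ¬p → q there: s:F, x:T. ✗
t: no successors, so □(¬p → q) holds vacuously. ✓
u: no successors, so □(¬p → q) holds vacuously. ✓
v: successors {t}; ¬p → q there: t:F. ✗
w: successors {s}; ¬p → q there: s:F. ✗
x: successors {s, x}; ¬p → q there: s:F, x:T. ✗
Satisfying worlds: {t, u}.

2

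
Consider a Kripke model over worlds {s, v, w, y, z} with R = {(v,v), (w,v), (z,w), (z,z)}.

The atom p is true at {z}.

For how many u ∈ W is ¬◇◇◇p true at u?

s: ◇◇◇p is F. ✓
v: ◇◇◇p is F. ✓
w: ◇◇◇p is F. ✓
y: ◇◇◇p is F. ✓
z: ◇◇◇p is T. ✗
Satisfying worlds: {s, v, w, y}.

4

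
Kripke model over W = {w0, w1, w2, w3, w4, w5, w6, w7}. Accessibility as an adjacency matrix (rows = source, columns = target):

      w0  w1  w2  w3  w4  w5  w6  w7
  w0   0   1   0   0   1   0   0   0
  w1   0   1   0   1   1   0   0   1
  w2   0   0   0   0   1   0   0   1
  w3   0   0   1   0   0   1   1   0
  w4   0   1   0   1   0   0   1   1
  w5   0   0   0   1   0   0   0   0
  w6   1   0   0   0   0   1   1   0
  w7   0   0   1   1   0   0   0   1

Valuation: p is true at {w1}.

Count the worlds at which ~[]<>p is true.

7

w0: []<>p is T. ✗
w1: []<>p is F. ✓
w2: []<>p is F. ✓
w3: []<>p is F. ✓
w4: []<>p is F. ✓
w5: []<>p is F. ✓
w6: []<>p is F. ✓
w7: []<>p is F. ✓
Satisfying worlds: {w1, w2, w3, w4, w5, w6, w7}.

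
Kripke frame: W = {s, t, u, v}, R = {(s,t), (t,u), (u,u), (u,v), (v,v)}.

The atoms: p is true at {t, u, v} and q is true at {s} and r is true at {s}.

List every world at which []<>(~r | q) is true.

s: successors {t}; <>(~r | q) there: t:T. ✓
t: successors {u}; <>(~r | q) there: u:T. ✓
u: successors {u, v}; <>(~r | q) there: u:T, v:T. ✓
v: successors {v}; <>(~r | q) there: v:T. ✓

{s, t, u, v}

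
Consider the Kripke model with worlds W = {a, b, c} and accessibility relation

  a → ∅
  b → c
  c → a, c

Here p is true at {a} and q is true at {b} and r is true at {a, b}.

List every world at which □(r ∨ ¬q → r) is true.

a: no successors, so □(r ∨ ¬q → r) holds vacuously. ✓
b: successors {c}; r ∨ ¬q → r there: c:F. ✗
c: successors {a, c}; r ∨ ¬q → r there: a:T, c:F. ✗

{a}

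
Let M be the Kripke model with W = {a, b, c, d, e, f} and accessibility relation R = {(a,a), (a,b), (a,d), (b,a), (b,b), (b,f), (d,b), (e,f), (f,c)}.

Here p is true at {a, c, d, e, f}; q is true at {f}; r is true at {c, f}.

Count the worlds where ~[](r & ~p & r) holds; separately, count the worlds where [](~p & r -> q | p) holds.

For ~[](r & ~p & r):
a: [](r & ~p & r) is F. ✓
b: [](r & ~p & r) is F. ✓
c: [](r & ~p & r) is T. ✗
d: [](r & ~p & r) is F. ✓
e: [](r & ~p & r) is F. ✓
f: [](r & ~p & r) is F. ✓
— 5 worlds.
For [](~p & r -> q | p):
a: successors {a, b, d}; ~p & r -> q | p there: a:T, b:T, d:T. ✓
b: successors {a, b, f}; ~p & r -> q | p there: a:T, b:T, f:T. ✓
c: no successors, so [](~p & r -> q | p) holds vacuously. ✓
d: successors {b}; ~p & r -> q | p there: b:T. ✓
e: successors {f}; ~p & r -> q | p there: f:T. ✓
f: successors {c}; ~p & r -> q | p there: c:T. ✓
— 6 worlds.

5 and 6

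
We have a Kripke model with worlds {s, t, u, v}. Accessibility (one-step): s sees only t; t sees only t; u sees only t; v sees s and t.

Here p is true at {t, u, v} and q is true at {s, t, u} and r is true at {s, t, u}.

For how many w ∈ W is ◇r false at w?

0

s: successors {t}; r there: t:T. ✓
t: successors {t}; r there: t:T. ✓
u: successors {t}; r there: t:T. ✓
v: successors {s, t}; r there: s:T, t:T. ✓
Satisfying worlds: {s, t, u, v}.
So ◇r fails at the other 0 worlds.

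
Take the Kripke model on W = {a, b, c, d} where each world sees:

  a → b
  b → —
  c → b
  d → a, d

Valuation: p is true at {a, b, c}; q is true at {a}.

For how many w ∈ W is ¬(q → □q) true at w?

1

a: q → □q is F. ✓
b: q → □q is T. ✗
c: q → □q is T. ✗
d: q → □q is T. ✗
Satisfying worlds: {a}.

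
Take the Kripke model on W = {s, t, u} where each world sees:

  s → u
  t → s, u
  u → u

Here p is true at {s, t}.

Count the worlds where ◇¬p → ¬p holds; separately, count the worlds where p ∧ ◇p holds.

For ◇¬p → ¬p:
s: ◇¬p is T, ¬p is F. ✗
t: ◇¬p is T, ¬p is F. ✗
u: ◇¬p is T, ¬p is T. ✓
— 1 world.
For p ∧ ◇p:
s: p is T, ◇p is F. ✗
t: p is T, ◇p is T. ✓
u: p is F, ◇p is F. ✗
— 1 world.

1 and 1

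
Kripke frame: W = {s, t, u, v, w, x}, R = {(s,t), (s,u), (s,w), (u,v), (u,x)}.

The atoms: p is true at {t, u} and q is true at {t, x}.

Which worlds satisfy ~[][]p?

s: [][]p is F. ✓
t: [][]p is T. ✗
u: [][]p is T. ✗
v: [][]p is T. ✗
w: [][]p is T. ✗
x: [][]p is T. ✗

{s}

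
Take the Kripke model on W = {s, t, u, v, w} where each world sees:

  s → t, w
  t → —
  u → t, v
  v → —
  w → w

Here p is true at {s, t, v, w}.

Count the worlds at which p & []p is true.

s: p is T, []p is T. ✓
t: p is T, []p is T. ✓
u: p is F, []p is T. ✗
v: p is T, []p is T. ✓
w: p is T, []p is T. ✓
Satisfying worlds: {s, t, v, w}.

4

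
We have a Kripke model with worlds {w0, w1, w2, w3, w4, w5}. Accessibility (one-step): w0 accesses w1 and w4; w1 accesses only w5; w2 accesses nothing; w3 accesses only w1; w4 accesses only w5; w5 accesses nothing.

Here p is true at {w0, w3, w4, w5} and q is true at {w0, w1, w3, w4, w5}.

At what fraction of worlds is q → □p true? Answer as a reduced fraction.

2/3

w0: q is T, □p is F. ✗
w1: q is T, □p is T. ✓
w2: q is F, □p is T. ✓
w3: q is T, □p is F. ✗
w4: q is T, □p is T. ✓
w5: q is T, □p is T. ✓
That's 4 of 6 worlds, so 4/6 = 2/3.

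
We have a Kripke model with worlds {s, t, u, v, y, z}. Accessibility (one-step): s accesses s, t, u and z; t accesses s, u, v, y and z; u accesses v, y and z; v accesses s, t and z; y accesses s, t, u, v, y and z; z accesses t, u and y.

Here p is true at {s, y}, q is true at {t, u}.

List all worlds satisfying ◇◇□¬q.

s: successors {s, t, u, z}; ◇□¬q there: s:T, t:T, u:F, z:T. ✓
t: successors {s, u, v, y, z}; ◇□¬q there: s:T, u:F, v:F, y:T, z:T. ✓
u: successors {v, y, z}; ◇□¬q there: v:F, y:T, z:T. ✓
v: successors {s, t, z}; ◇□¬q there: s:T, t:T, z:T. ✓
y: successors {s, t, u, v, y, z}; ◇□¬q there: s:T, t:T, u:F, v:F, y:T, z:T. ✓
z: successors {t, u, y}; ◇□¬q there: t:T, u:F, y:T. ✓

{s, t, u, v, y, z}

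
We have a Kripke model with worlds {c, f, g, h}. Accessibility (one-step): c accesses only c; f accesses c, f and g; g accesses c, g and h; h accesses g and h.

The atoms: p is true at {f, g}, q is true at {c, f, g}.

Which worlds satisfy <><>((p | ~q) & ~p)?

c: successors {c}; <>((p | ~q) & ~p) there: c:F. ✗
f: successors {c, f, g}; <>((p | ~q) & ~p) there: c:F, f:F, g:T. ✓
g: successors {c, g, h}; <>((p | ~q) & ~p) there: c:F, g:T, h:T. ✓
h: successors {g, h}; <>((p | ~q) & ~p) there: g:T, h:T. ✓

{f, g, h}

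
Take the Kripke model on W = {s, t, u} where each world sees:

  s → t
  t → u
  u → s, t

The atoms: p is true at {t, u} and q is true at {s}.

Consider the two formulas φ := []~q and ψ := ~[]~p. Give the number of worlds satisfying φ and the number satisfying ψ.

2 and 3

For []~q:
s: successors {t}; ~q there: t:T. ✓
t: successors {u}; ~q there: u:T. ✓
u: successors {s, t}; ~q there: s:F, t:T. ✗
— 2 worlds.
For ~[]~p:
s: []~p is F. ✓
t: []~p is F. ✓
u: []~p is F. ✓
— 3 worlds.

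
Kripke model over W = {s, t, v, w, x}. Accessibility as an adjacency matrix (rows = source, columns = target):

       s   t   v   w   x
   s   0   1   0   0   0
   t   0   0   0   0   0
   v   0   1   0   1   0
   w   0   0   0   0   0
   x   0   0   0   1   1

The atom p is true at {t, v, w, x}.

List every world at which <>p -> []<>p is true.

{t, w}

s: <>p is T, []<>p is F. ✗
t: <>p is F, []<>p is T. ✓
v: <>p is T, []<>p is F. ✗
w: <>p is F, []<>p is T. ✓
x: <>p is T, []<>p is F. ✗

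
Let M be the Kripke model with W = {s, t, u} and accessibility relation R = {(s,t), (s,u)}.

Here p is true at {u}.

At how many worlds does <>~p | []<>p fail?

s: <>~p is T, []<>p is F. ✓
t: <>~p is F, []<>p is T. ✓
u: <>~p is F, []<>p is T. ✓
Satisfying worlds: {s, t, u}.
So <>~p | []<>p fails at the other 0 worlds.

0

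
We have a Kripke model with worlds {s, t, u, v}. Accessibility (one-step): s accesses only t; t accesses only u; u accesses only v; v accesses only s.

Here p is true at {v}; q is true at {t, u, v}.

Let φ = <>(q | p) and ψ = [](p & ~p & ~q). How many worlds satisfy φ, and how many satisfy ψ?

3 and 0

For <>(q | p):
s: successors {t}; q | p there: t:T. ✓
t: successors {u}; q | p there: u:T. ✓
u: successors {v}; q | p there: v:T. ✓
v: successors {s}; q | p there: s:F. ✗
— 3 worlds.
For [](p & ~p & ~q):
s: successors {t}; p & ~p & ~q there: t:F. ✗
t: successors {u}; p & ~p & ~q there: u:F. ✗
u: successors {v}; p & ~p & ~q there: v:F. ✗
v: successors {s}; p & ~p & ~q there: s:F. ✗
— 0 worlds.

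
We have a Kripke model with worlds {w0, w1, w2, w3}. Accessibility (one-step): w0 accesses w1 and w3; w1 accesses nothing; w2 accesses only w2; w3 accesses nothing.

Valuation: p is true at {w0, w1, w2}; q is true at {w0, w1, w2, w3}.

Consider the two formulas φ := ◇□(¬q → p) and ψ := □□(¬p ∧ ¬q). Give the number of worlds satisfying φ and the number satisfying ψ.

2 and 3

For ◇□(¬q → p):
w0: successors {w1, w3}; □(¬q → p) there: w1:T, w3:T. ✓
w1: no successors, so ◇□(¬q → p) fails. ✗
w2: successors {w2}; □(¬q → p) there: w2:T. ✓
w3: no successors, so ◇□(¬q → p) fails. ✗
— 2 worlds.
For □□(¬p ∧ ¬q):
w0: successors {w1, w3}; □(¬p ∧ ¬q) there: w1:T, w3:T. ✓
w1: no successors, so □□(¬p ∧ ¬q) holds vacuously. ✓
w2: successors {w2}; □(¬p ∧ ¬q) there: w2:F. ✗
w3: no successors, so □□(¬p ∧ ¬q) holds vacuously. ✓
— 3 worlds.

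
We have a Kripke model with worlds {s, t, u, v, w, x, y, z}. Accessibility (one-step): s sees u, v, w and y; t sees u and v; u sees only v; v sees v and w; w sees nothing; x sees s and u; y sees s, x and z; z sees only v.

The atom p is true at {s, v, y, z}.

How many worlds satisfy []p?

s: successors {u, v, w, y}; p there: u:F, v:T, w:F, y:T. ✗
t: successors {u, v}; p there: u:F, v:T. ✗
u: successors {v}; p there: v:T. ✓
v: successors {v, w}; p there: v:T, w:F. ✗
w: no successors, so []p holds vacuously. ✓
x: successors {s, u}; p there: s:T, u:F. ✗
y: successors {s, x, z}; p there: s:T, x:F, z:T. ✗
z: successors {v}; p there: v:T. ✓
Satisfying worlds: {u, w, z}.

3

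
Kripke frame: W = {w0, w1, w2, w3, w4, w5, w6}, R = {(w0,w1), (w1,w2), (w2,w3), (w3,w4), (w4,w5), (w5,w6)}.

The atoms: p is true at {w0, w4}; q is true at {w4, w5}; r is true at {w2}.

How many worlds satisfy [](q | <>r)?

4

w0: successors {w1}; q | <>r there: w1:T. ✓
w1: successors {w2}; q | <>r there: w2:F. ✗
w2: successors {w3}; q | <>r there: w3:F. ✗
w3: successors {w4}; q | <>r there: w4:T. ✓
w4: successors {w5}; q | <>r there: w5:T. ✓
w5: successors {w6}; q | <>r there: w6:F. ✗
w6: no successors, so [](q | <>r) holds vacuously. ✓
Satisfying worlds: {w0, w3, w4, w6}.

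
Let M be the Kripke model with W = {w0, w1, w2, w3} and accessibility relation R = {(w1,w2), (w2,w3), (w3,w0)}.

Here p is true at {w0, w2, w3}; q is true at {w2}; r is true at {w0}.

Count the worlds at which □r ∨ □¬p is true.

w0: □r is T, □¬p is T. ✓
w1: □r is F, □¬p is F. ✗
w2: □r is F, □¬p is F. ✗
w3: □r is T, □¬p is F. ✓
Satisfying worlds: {w0, w3}.

2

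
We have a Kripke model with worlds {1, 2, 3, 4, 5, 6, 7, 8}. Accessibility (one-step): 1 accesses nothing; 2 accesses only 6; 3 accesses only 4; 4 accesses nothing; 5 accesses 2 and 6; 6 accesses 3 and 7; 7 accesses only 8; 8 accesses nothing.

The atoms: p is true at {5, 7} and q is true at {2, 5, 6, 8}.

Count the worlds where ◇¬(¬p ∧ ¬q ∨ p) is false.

1: no successors, so ◇¬(¬p ∧ ¬q ∨ p) fails. ✗
2: successors {6}; ¬(¬p ∧ ¬q ∨ p) there: 6:T. ✓
3: successors {4}; ¬(¬p ∧ ¬q ∨ p) there: 4:F. ✗
4: no successors, so ◇¬(¬p ∧ ¬q ∨ p) fails. ✗
5: successors {2, 6}; ¬(¬p ∧ ¬q ∨ p) there: 2:T, 6:T. ✓
6: successors {3, 7}; ¬(¬p ∧ ¬q ∨ p) there: 3:F, 7:F. ✗
7: successors {8}; ¬(¬p ∧ ¬q ∨ p) there: 8:T. ✓
8: no successors, so ◇¬(¬p ∧ ¬q ∨ p) fails. ✗
Satisfying worlds: {2, 5, 7}.
So ◇¬(¬p ∧ ¬q ∨ p) fails at the other 5 worlds.

5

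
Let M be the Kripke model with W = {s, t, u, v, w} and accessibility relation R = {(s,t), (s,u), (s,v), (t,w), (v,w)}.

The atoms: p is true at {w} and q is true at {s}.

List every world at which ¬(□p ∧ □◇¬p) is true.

{s, t, v}

s: □p ∧ □◇¬p is F. ✓
t: □p ∧ □◇¬p is F. ✓
u: □p ∧ □◇¬p is T. ✗
v: □p ∧ □◇¬p is F. ✓
w: □p ∧ □◇¬p is T. ✗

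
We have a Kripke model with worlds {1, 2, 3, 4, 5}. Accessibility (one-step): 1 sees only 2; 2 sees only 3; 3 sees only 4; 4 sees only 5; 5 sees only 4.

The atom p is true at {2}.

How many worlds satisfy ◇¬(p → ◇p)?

1: successors {2}; ¬(p → ◇p) there: 2:T. ✓
2: successors {3}; ¬(p → ◇p) there: 3:F. ✗
3: successors {4}; ¬(p → ◇p) there: 4:F. ✗
4: successors {5}; ¬(p → ◇p) there: 5:F. ✗
5: successors {4}; ¬(p → ◇p) there: 4:F. ✗
Satisfying worlds: {1}.

1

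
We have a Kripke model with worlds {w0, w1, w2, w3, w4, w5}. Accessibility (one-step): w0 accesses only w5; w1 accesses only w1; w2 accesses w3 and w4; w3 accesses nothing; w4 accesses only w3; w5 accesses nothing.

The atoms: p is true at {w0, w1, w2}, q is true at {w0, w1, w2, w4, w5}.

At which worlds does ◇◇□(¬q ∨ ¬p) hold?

w0: successors {w5}; ◇□(¬q ∨ ¬p) there: w5:F. ✗
w1: successors {w1}; ◇□(¬q ∨ ¬p) there: w1:F. ✗
w2: successors {w3, w4}; ◇□(¬q ∨ ¬p) there: w3:F, w4:T. ✓
w3: no successors, so ◇◇□(¬q ∨ ¬p) fails. ✗
w4: successors {w3}; ◇□(¬q ∨ ¬p) there: w3:F. ✗
w5: no successors, so ◇◇□(¬q ∨ ¬p) fails. ✗

{w2}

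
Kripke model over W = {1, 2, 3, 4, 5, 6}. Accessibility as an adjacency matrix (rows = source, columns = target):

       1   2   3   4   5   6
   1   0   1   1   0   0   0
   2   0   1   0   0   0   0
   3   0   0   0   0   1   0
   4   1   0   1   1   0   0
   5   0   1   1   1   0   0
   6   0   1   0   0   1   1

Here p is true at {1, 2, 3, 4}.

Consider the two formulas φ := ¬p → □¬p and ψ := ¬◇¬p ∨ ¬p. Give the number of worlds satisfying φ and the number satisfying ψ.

For ¬p → □¬p:
1: ¬p is F, □¬p is F. ✓
2: ¬p is F, □¬p is F. ✓
3: ¬p is F, □¬p is T. ✓
4: ¬p is F, □¬p is F. ✓
5: ¬p is T, □¬p is F. ✗
6: ¬p is T, □¬p is F. ✗
— 4 worlds.
For ¬◇¬p ∨ ¬p:
1: ¬◇¬p is T, ¬p is F. ✓
2: ¬◇¬p is T, ¬p is F. ✓
3: ¬◇¬p is F, ¬p is F. ✗
4: ¬◇¬p is T, ¬p is F. ✓
5: ¬◇¬p is T, ¬p is T. ✓
6: ¬◇¬p is F, ¬p is T. ✓
— 5 worlds.

4 and 5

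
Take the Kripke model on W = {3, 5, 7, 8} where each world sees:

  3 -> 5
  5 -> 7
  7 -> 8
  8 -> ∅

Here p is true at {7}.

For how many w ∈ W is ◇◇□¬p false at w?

3: successors {5}; ◇□¬p there: 5:T. ✓
5: successors {7}; ◇□¬p there: 7:T. ✓
7: successors {8}; ◇□¬p there: 8:F. ✗
8: no successors, so ◇◇□¬p fails. ✗
Satisfying worlds: {3, 5}.
So ◇◇□¬p fails at the other 2 worlds.

2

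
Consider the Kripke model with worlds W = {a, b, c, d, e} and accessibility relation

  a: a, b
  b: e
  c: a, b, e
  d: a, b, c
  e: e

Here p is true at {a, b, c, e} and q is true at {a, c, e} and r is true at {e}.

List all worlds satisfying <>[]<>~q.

a: successors {a, b}; []<>~q there: a:F, b:F. ✗
b: successors {e}; []<>~q there: e:F. ✗
c: successors {a, b, e}; []<>~q there: a:F, b:F, e:F. ✗
d: successors {a, b, c}; []<>~q there: a:F, b:F, c:F. ✗
e: successors {e}; []<>~q there: e:F. ✗

∅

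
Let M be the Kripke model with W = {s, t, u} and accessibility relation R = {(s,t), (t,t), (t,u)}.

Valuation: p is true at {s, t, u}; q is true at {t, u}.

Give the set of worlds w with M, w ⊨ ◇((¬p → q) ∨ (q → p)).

{s, t}

s: successors {t}; (¬p → q) ∨ (q → p) there: t:T. ✓
t: successors {t, u}; (¬p → q) ∨ (q → p) there: t:T, u:T. ✓
u: no successors, so ◇((¬p → q) ∨ (q → p)) fails. ✗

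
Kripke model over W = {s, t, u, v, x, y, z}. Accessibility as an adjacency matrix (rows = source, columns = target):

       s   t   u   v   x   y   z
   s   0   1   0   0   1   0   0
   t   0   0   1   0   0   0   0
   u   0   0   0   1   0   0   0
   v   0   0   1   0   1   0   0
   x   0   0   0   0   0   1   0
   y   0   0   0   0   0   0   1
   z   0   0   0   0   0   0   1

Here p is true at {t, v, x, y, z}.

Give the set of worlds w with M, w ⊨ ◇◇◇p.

s: successors {t, x}; ◇◇p there: t:T, x:T. ✓
t: successors {u}; ◇◇p there: u:T. ✓
u: successors {v}; ◇◇p there: v:T. ✓
v: successors {u, x}; ◇◇p there: u:T, x:T. ✓
x: successors {y}; ◇◇p there: y:T. ✓
y: successors {z}; ◇◇p there: z:T. ✓
z: successors {z}; ◇◇p there: z:T. ✓

{s, t, u, v, x, y, z}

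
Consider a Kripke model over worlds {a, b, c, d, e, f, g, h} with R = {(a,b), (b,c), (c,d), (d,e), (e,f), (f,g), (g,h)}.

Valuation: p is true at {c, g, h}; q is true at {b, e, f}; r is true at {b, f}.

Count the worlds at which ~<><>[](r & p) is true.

7

a: <><>[](r & p) is F. ✓
b: <><>[](r & p) is F. ✓
c: <><>[](r & p) is F. ✓
d: <><>[](r & p) is F. ✓
e: <><>[](r & p) is F. ✓
f: <><>[](r & p) is T. ✗
g: <><>[](r & p) is F. ✓
h: <><>[](r & p) is F. ✓
Satisfying worlds: {a, b, c, d, e, g, h}.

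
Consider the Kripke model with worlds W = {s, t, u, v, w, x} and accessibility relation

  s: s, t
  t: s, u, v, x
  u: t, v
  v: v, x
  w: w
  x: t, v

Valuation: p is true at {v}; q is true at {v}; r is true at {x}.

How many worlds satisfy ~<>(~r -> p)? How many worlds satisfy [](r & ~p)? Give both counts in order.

For ~<>(~r -> p):
s: <>(~r -> p) is F. ✓
t: <>(~r -> p) is T. ✗
u: <>(~r -> p) is T. ✗
v: <>(~r -> p) is T. ✗
w: <>(~r -> p) is F. ✓
x: <>(~r -> p) is T. ✗
— 2 worlds.
For [](r & ~p):
s: successors {s, t}; r & ~p there: s:F, t:F. ✗
t: successors {s, u, v, x}; r & ~p there: s:F, u:F, v:F, x:T. ✗
u: successors {t, v}; r & ~p there: t:F, v:F. ✗
v: successors {v, x}; r & ~p there: v:F, x:T. ✗
w: successors {w}; r & ~p there: w:F. ✗
x: successors {t, v}; r & ~p there: t:F, v:F. ✗
— 0 worlds.

2 and 0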